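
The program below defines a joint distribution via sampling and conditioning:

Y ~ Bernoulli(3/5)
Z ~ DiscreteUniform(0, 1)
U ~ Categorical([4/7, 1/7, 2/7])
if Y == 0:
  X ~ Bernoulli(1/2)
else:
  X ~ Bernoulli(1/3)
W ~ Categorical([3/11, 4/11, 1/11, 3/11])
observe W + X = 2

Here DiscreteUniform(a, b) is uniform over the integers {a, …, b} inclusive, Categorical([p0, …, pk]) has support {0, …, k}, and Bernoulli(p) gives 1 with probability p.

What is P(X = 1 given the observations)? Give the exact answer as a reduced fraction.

P(X = 1 | obs) = 8/11

Enumerate traces; 24 have nonzero weight after conditioning:
  (Y=0, Z=0, U=0, X=0, W=2) weight 2/385
  (Y=0, Z=0, U=0, X=1, W=1) weight 8/385
  (Y=0, Z=0, U=1, X=0, W=2) weight 1/770
  (Y=0, Z=0, U=1, X=1, W=1) weight 2/385
  (Y=0, Z=0, U=2, X=0, W=2) weight 1/385
  (Y=0, Z=0, U=2, X=1, W=1) weight 4/385
  (Y=0, Z=1, U=0, X=0, W=2) weight 2/385
  (Y=0, Z=1, U=0, X=1, W=1) weight 8/385
  … 16 more
Group by X:
  weight(X=0) = 3/55
  weight(X=1) = 8/55
Total weight = 3/55 + 8/55 = 1/5
P(X=0 | obs) = 3/55 / 1/5 = 3/11
P(X=1 | obs) = 8/55 / 1/5 = 8/11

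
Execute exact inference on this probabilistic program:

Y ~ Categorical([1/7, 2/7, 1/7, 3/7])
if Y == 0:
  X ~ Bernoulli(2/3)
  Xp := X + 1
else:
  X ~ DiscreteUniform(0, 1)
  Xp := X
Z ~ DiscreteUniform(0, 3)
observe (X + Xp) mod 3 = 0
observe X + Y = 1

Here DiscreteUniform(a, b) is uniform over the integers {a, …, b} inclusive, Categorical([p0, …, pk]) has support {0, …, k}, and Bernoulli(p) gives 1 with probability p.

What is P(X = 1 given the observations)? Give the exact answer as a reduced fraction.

Enumerate traces; 8 have nonzero weight after conditioning:
  (Y=0, X=1, Z=0) weight 1/42
  (Y=0, X=1, Z=1) weight 1/42
  (Y=0, X=1, Z=2) weight 1/42
  (Y=0, X=1, Z=3) weight 1/42
  (Y=1, X=0, Z=0) weight 1/28
  (Y=1, X=0, Z=1) weight 1/28
  (Y=1, X=0, Z=2) weight 1/28
  (Y=1, X=0, Z=3) weight 1/28
Group by X:
  weight(X=0) = 1/7
  weight(X=1) = 2/21
Total weight = 1/7 + 2/21 = 5/21
P(X=0 | obs) = 1/7 / 5/21 = 3/5
P(X=1 | obs) = 2/21 / 5/21 = 2/5

P(X = 1 | obs) = 2/5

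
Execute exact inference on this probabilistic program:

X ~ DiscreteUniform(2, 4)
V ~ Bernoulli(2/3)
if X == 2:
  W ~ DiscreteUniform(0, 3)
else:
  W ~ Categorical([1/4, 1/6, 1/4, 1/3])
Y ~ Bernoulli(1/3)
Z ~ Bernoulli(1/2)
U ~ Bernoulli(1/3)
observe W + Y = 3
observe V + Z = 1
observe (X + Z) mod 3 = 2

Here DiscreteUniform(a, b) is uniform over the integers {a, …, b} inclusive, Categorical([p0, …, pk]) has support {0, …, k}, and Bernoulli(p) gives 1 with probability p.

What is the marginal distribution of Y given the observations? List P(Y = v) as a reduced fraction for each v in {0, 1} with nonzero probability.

P(Y=0) = 20/29, P(Y=1) = 9/29

Enumerate traces; 8 have nonzero weight after conditioning:
  (X=2, V=1, W=2, Y=1, Z=0, U=0) weight 1/162
  (X=2, V=1, W=2, Y=1, Z=0, U=1) weight 1/324
  (X=2, V=1, W=3, Y=0, Z=0, U=0) weight 1/81
  (X=2, V=1, W=3, Y=0, Z=0, U=1) weight 1/162
  (X=4, V=0, W=2, Y=1, Z=1, U=0) weight 1/324
  (X=4, V=0, W=2, Y=1, Z=1, U=1) weight 1/648
  (X=4, V=0, W=3, Y=0, Z=1, U=0) weight 2/243
  (X=4, V=0, W=3, Y=0, Z=1, U=1) weight 1/243
Group by Y:
  weight(Y=0) = 5/162
  weight(Y=1) = 1/72
Total weight = 5/162 + 1/72 = 29/648
P(Y=0 | obs) = 5/162 / 29/648 = 20/29
P(Y=1 | obs) = 1/72 / 29/648 = 9/29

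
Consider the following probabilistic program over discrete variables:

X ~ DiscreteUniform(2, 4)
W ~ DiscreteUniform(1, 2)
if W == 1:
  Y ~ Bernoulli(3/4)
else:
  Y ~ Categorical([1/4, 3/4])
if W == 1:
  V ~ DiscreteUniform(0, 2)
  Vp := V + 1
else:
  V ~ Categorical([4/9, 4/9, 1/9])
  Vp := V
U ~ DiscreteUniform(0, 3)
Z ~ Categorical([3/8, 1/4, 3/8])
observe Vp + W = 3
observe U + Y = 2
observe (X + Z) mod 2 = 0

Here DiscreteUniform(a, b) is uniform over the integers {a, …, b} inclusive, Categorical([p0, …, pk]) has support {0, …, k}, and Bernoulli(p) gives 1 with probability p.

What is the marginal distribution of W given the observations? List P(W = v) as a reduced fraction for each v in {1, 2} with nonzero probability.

Enumerate traces; 20 have nonzero weight after conditioning:
  (X=2, W=1, Y=0, V=1, U=2, Z=0) weight 1/768
  (X=2, W=1, Y=0, V=1, U=2, Z=2) weight 1/768
  (X=2, W=1, Y=1, V=1, U=1, Z=0) weight 1/256
  (X=2, W=1, Y=1, V=1, U=1, Z=2) weight 1/256
  (X=2, W=2, Y=0, V=1, U=2, Z=0) weight 1/576
  (X=2, W=2, Y=0, V=1, U=2, Z=2) weight 1/576
  (X=2, W=2, Y=1, V=1, U=1, Z=0) weight 1/192
  (X=2, W=2, Y=1, V=1, U=1, Z=2) weight 1/192
  … 12 more
Group by W:
  weight(W=1) = 7/288
  weight(W=2) = 7/216
Total weight = 7/288 + 7/216 = 49/864
P(W=1 | obs) = 7/288 / 49/864 = 3/7
P(W=2 | obs) = 7/216 / 49/864 = 4/7

P(W=1) = 3/7, P(W=2) = 4/7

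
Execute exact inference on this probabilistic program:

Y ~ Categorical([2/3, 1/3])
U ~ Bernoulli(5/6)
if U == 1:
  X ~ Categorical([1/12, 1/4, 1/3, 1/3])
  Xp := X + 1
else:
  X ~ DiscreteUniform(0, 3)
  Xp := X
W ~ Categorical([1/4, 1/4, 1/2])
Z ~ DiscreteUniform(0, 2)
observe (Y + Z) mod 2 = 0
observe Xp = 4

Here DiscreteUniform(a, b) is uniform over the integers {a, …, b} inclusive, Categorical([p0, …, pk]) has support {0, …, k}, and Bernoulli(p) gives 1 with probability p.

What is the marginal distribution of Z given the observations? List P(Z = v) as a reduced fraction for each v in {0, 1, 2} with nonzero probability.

Enumerate traces; 9 have nonzero weight after conditioning:
  (Y=0, U=1, X=3, W=0, Z=0) weight 5/324
  (Y=0, U=1, X=3, W=0, Z=2) weight 5/324
  (Y=0, U=1, X=3, W=1, Z=0) weight 5/324
  (Y=0, U=1, X=3, W=1, Z=2) weight 5/324
  (Y=0, U=1, X=3, W=2, Z=0) weight 5/162
  (Y=0, U=1, X=3, W=2, Z=2) weight 5/162
  (Y=1, U=1, X=3, W=0, Z=1) weight 5/648
  (Y=1, U=1, X=3, W=1, Z=1) weight 5/648
  … 1 more
Group by Z:
  weight(Z=0) = 5/81
  weight(Z=1) = 5/162
  weight(Z=2) = 5/81
Total weight = 5/81 + 5/162 + 5/81 = 25/162
P(Z=0 | obs) = 5/81 / 25/162 = 2/5
P(Z=1 | obs) = 5/162 / 25/162 = 1/5
P(Z=2 | obs) = 5/81 / 25/162 = 2/5

P(Z=0) = 2/5, P(Z=1) = 1/5, P(Z=2) = 2/5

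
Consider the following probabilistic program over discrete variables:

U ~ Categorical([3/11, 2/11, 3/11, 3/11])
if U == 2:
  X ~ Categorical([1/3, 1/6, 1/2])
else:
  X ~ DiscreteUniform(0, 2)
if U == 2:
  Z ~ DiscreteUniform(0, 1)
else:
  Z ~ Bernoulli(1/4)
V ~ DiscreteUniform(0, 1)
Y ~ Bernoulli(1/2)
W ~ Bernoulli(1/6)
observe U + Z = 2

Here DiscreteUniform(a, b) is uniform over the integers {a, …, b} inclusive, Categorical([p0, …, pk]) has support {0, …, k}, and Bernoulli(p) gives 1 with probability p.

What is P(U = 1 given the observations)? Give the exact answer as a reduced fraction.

Enumerate traces; 48 have nonzero weight after conditioning:
  (U=1, X=0, Z=1, V=0, Y=0, W=0) weight 5/1584
  (U=1, X=0, Z=1, V=0, Y=0, W=1) weight 1/1584
  (U=1, X=0, Z=1, V=0, Y=1, W=0) weight 5/1584
  (U=1, X=0, Z=1, V=0, Y=1, W=1) weight 1/1584
  (U=1, X=0, Z=1, V=1, Y=0, W=0) weight 5/1584
  (U=1, X=0, Z=1, V=1, Y=0, W=1) weight 1/1584
  (U=1, X=0, Z=1, V=1, Y=1, W=0) weight 5/1584
  (U=1, X=0, Z=1, V=1, Y=1, W=1) weight 1/1584
  (U=2, X=0, Z=0, V=0, Y=0, W=0) weight 5/528
  … 39 more
Group by U:
  weight(U=1) = 1/22
  weight(U=2) = 3/22
Total weight = 1/22 + 3/22 = 2/11
P(U=1 | obs) = 1/22 / 2/11 = 1/4
P(U=2 | obs) = 3/22 / 2/11 = 3/4

P(U = 1 | obs) = 1/4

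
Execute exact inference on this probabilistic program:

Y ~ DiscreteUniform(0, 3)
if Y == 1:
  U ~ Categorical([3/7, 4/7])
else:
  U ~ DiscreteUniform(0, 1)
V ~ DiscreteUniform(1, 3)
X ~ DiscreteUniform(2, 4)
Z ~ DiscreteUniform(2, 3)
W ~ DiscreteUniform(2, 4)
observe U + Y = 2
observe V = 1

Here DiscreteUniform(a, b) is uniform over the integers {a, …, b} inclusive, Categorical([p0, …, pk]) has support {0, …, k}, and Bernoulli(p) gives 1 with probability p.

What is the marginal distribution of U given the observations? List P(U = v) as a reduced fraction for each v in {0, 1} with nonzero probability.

P(U=0) = 7/15, P(U=1) = 8/15

Enumerate traces; 36 have nonzero weight after conditioning:
  (Y=1, U=1, V=1, X=2, Z=2, W=2) weight 1/378
  (Y=1, U=1, V=1, X=2, Z=2, W=3) weight 1/378
  (Y=1, U=1, V=1, X=2, Z=2, W=4) weight 1/378
  (Y=1, U=1, V=1, X=2, Z=3, W=2) weight 1/378
  (Y=1, U=1, V=1, X=2, Z=3, W=3) weight 1/378
  (Y=1, U=1, V=1, X=2, Z=3, W=4) weight 1/378
  (Y=1, U=1, V=1, X=3, Z=2, W=2) weight 1/378
  (Y=1, U=1, V=1, X=3, Z=2, W=3) weight 1/378
  (Y=2, U=0, V=1, X=2, Z=2, W=2) weight 1/432
  … 27 more
Group by U:
  weight(U=0) = 1/24
  weight(U=1) = 1/21
Total weight = 1/24 + 1/21 = 5/56
P(U=0 | obs) = 1/24 / 5/56 = 7/15
P(U=1 | obs) = 1/21 / 5/56 = 8/15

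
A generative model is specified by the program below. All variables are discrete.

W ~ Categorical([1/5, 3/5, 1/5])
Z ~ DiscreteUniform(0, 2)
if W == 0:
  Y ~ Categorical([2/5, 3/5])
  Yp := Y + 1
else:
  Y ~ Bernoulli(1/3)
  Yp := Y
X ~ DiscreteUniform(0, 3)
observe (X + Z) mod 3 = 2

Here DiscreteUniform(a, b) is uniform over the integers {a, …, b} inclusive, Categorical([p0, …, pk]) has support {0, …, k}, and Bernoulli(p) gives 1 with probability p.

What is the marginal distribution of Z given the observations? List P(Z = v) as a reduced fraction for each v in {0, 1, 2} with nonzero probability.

P(Z=0) = 1/4, P(Z=1) = 1/4, P(Z=2) = 1/2

Enumerate traces; 24 have nonzero weight after conditioning:
  (W=0, Z=0, Y=0, X=2) weight 1/150
  (W=0, Z=0, Y=1, X=2) weight 1/100
  (W=0, Z=1, Y=0, X=1) weight 1/150
  (W=0, Z=1, Y=1, X=1) weight 1/100
  (W=0, Z=2, Y=0, X=0) weight 1/150
  (W=0, Z=2, Y=0, X=3) weight 1/150
  (W=0, Z=2, Y=1, X=0) weight 1/100
  (W=0, Z=2, Y=1, X=3) weight 1/100
  … 16 more
Group by Z:
  weight(Z=0) = 1/12
  weight(Z=1) = 1/12
  weight(Z=2) = 1/6
Total weight = 1/12 + 1/12 + 1/6 = 1/3
P(Z=0 | obs) = 1/12 / 1/3 = 1/4
P(Z=1 | obs) = 1/12 / 1/3 = 1/4
P(Z=2 | obs) = 1/6 / 1/3 = 1/2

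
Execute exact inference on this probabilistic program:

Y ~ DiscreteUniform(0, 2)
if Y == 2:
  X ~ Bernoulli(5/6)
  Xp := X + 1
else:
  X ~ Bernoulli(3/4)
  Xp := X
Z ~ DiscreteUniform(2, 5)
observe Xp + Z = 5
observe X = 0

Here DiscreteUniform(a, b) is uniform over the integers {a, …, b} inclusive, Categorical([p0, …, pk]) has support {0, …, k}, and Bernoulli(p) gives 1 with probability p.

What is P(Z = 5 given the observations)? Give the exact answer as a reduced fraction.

P(Z = 5 | obs) = 3/4

Enumerate traces; 3 have nonzero weight after conditioning:
  (Y=0, X=0, Z=5) weight 1/48
  (Y=1, X=0, Z=5) weight 1/48
  (Y=2, X=0, Z=4) weight 1/72
Group by Z:
  weight(Z=4) = 1/72
  weight(Z=5) = 1/24
Total weight = 1/72 + 1/24 = 1/18
P(Z=4 | obs) = 1/72 / 1/18 = 1/4
P(Z=5 | obs) = 1/24 / 1/18 = 3/4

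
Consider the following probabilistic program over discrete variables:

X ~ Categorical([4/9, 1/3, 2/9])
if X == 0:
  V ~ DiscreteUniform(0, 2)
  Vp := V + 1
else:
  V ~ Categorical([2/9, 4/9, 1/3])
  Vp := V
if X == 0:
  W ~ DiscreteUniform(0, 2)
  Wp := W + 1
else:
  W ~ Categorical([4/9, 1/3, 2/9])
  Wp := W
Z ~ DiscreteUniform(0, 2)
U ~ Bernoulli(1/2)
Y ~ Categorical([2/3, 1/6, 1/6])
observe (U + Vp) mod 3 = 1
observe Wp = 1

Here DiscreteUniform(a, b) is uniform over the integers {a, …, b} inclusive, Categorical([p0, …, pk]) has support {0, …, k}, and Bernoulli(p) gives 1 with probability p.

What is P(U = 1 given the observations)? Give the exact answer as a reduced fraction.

Enumerate traces; 54 have nonzero weight after conditioning:
  (X=0, V=0, W=0, Z=0, U=0, Y=0) weight 4/729
  (X=0, V=0, W=0, Z=0, U=0, Y=1) weight 1/729
  (X=0, V=0, W=0, Z=0, U=0, Y=2) weight 1/729
  (X=0, V=0, W=0, Z=1, U=0, Y=0) weight 4/729
  (X=0, V=0, W=0, Z=1, U=0, Y=1) weight 1/729
  (X=0, V=0, W=0, Z=1, U=0, Y=2) weight 1/729
  (X=0, V=0, W=0, Z=2, U=0, Y=0) weight 4/729
  (X=0, V=0, W=0, Z=2, U=0, Y=1) weight 1/729
  (X=0, V=2, W=0, Z=0, U=1, Y=0) weight 4/729
  … 45 more
Group by U:
  weight(U=0) = 16/243
  weight(U=1) = 11/243
Total weight = 16/243 + 11/243 = 1/9
P(U=0 | obs) = 16/243 / 1/9 = 16/27
P(U=1 | obs) = 11/243 / 1/9 = 11/27

P(U = 1 | obs) = 11/27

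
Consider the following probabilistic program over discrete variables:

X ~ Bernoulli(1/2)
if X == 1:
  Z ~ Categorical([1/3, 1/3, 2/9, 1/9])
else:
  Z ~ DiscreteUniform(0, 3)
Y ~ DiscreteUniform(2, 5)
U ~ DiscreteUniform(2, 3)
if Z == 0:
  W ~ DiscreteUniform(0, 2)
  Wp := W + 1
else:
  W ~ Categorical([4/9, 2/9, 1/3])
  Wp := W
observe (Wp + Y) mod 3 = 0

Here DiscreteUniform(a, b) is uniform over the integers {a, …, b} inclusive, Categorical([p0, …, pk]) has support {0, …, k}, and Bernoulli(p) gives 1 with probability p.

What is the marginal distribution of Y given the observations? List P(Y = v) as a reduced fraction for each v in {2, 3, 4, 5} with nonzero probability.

P(Y=2) = 55/271, P(Y=3) = 89/271, P(Y=4) = 72/271, P(Y=5) = 55/271

Enumerate traces; 64 have nonzero weight after conditioning:
  (X=0, Z=0, Y=2, U=2, W=0) weight 1/192
  (X=0, Z=0, Y=2, U=3, W=0) weight 1/192
  (X=0, Z=0, Y=3, U=2, W=2) weight 1/192
  (X=0, Z=0, Y=3, U=3, W=2) weight 1/192
  (X=0, Z=0, Y=4, U=2, W=1) weight 1/192
  (X=0, Z=0, Y=4, U=3, W=1) weight 1/192
  (X=0, Z=0, Y=5, U=2, W=0) weight 1/192
  (X=0, Z=0, Y=5, U=3, W=0) weight 1/192
  … 56 more
Group by Y:
  weight(Y=2) = 55/864
  weight(Y=3) = 89/864
  weight(Y=4) = 1/12
  weight(Y=5) = 55/864
Total weight = 55/864 + 89/864 + 1/12 + 55/864 = 271/864
P(Y=2 | obs) = 55/864 / 271/864 = 55/271
P(Y=3 | obs) = 89/864 / 271/864 = 89/271
P(Y=4 | obs) = 1/12 / 271/864 = 72/271
P(Y=5 | obs) = 55/864 / 271/864 = 55/271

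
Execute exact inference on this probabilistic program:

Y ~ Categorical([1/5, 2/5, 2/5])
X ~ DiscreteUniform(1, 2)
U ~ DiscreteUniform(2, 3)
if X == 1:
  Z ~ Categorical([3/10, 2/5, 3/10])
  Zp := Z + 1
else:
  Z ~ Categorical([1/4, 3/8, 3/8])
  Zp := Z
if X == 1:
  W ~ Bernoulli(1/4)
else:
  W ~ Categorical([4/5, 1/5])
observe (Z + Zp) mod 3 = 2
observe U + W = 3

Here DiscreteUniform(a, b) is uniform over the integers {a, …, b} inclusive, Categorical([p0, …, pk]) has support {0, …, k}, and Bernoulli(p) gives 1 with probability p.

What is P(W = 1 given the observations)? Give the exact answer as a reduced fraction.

P(W = 1 | obs) = 2/9

Enumerate traces; 12 have nonzero weight after conditioning:
  (Y=0, X=1, U=2, Z=2, W=1) weight 3/800
  (Y=0, X=1, U=3, Z=2, W=0) weight 9/800
  (Y=0, X=2, U=2, Z=1, W=1) weight 3/800
  (Y=0, X=2, U=3, Z=1, W=0) weight 3/200
  (Y=1, X=1, U=2, Z=2, W=1) weight 3/400
  (Y=1, X=1, U=3, Z=2, W=0) weight 9/400
  (Y=1, X=2, U=2, Z=1, W=1) weight 3/400
  (Y=1, X=2, U=3, Z=1, W=0) weight 3/100
  … 4 more
Group by W:
  weight(W=0) = 21/160
  weight(W=1) = 3/80
Total weight = 21/160 + 3/80 = 27/160
P(W=0 | obs) = 21/160 / 27/160 = 7/9
P(W=1 | obs) = 3/80 / 27/160 = 2/9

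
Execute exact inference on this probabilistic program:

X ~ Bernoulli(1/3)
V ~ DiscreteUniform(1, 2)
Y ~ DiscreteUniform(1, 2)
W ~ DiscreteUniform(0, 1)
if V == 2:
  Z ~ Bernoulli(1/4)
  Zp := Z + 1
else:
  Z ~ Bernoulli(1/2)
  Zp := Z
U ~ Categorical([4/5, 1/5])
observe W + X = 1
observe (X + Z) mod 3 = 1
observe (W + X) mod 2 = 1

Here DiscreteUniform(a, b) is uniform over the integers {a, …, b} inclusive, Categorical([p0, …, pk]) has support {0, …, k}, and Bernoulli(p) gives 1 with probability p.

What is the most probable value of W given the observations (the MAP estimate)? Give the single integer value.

argmax_v P(W = v | obs) = 1

Enumerate traces; 16 have nonzero weight after conditioning:
  (X=0, V=1, Y=1, W=1, Z=1, U=0) weight 1/30
  (X=0, V=1, Y=1, W=1, Z=1, U=1) weight 1/120
  (X=0, V=1, Y=2, W=1, Z=1, U=0) weight 1/30
  (X=0, V=1, Y=2, W=1, Z=1, U=1) weight 1/120
  (X=0, V=2, Y=1, W=1, Z=1, U=0) weight 1/60
  (X=0, V=2, Y=1, W=1, Z=1, U=1) weight 1/240
  (X=0, V=2, Y=2, W=1, Z=1, U=0) weight 1/60
  (X=0, V=2, Y=2, W=1, Z=1, U=1) weight 1/240
  (X=1, V=1, Y=1, W=0, Z=0, U=0) weight 1/60
  … 7 more
Group by W:
  weight(W=0) = 5/48
  weight(W=1) = 1/8
Total weight = 5/48 + 1/8 = 11/48
P(W=0 | obs) = 5/48 / 11/48 = 5/11
P(W=1 | obs) = 1/8 / 11/48 = 6/11
argmax = 1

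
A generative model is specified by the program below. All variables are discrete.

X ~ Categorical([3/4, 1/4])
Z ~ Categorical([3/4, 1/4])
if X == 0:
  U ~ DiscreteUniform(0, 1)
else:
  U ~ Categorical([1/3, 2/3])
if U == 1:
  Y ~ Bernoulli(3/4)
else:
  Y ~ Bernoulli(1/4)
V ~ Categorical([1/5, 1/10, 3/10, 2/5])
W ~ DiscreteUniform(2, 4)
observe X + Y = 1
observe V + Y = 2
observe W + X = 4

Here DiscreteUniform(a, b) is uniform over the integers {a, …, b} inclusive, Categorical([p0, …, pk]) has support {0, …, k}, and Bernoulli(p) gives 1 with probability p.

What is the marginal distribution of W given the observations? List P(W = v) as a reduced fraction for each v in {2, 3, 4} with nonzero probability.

Enumerate traces; 8 have nonzero weight after conditioning:
  (X=0, Z=0, U=0, Y=1, V=1, W=4) weight 3/1280
  (X=0, Z=0, U=1, Y=1, V=1, W=4) weight 9/1280
  (X=0, Z=1, U=0, Y=1, V=1, W=4) weight 1/1280
  (X=0, Z=1, U=1, Y=1, V=1, W=4) weight 3/1280
  (X=1, Z=0, U=0, Y=0, V=2, W=3) weight 3/640
  (X=1, Z=0, U=1, Y=0, V=2, W=3) weight 1/320
  (X=1, Z=1, U=0, Y=0, V=2, W=3) weight 1/640
  (X=1, Z=1, U=1, Y=0, V=2, W=3) weight 1/960
Group by W:
  weight(W=3) = 1/96
  weight(W=4) = 1/80
Total weight = 1/96 + 1/80 = 11/480
P(W=3 | obs) = 1/96 / 11/480 = 5/11
P(W=4 | obs) = 1/80 / 11/480 = 6/11

P(W=3) = 5/11, P(W=4) = 6/11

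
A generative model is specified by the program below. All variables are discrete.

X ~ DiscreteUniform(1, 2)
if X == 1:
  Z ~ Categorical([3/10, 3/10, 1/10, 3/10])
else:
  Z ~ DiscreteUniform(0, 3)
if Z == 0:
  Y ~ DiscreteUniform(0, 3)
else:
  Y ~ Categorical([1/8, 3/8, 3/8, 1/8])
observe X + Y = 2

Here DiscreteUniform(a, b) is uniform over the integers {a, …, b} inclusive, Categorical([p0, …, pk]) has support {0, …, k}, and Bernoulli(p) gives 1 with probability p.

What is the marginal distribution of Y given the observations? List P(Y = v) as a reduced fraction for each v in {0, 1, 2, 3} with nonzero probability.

Enumerate traces; 8 have nonzero weight after conditioning:
  (X=1, Z=0, Y=1) weight 3/80
  (X=1, Z=1, Y=1) weight 9/160
  (X=1, Z=2, Y=1) weight 3/160
  (X=1, Z=3, Y=1) weight 9/160
  (X=2, Z=0, Y=0) weight 1/32
  (X=2, Z=1, Y=0) weight 1/64
  (X=2, Z=2, Y=0) weight 1/64
  (X=2, Z=3, Y=0) weight 1/64
Group by Y:
  weight(Y=0) = 5/64
  weight(Y=1) = 27/160
Total weight = 5/64 + 27/160 = 79/320
P(Y=0 | obs) = 5/64 / 79/320 = 25/79
P(Y=1 | obs) = 27/160 / 79/320 = 54/79

P(Y=0) = 25/79, P(Y=1) = 54/79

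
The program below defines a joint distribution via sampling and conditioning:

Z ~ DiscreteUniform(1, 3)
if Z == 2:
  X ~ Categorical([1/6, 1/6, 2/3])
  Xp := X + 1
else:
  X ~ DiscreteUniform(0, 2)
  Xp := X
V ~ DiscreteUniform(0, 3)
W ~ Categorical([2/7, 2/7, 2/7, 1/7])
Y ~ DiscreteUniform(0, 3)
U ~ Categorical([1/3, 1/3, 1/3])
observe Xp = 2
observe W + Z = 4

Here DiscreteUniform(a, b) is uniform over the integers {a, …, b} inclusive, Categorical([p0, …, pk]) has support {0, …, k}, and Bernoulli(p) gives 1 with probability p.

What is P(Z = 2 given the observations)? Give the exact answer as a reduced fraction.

Enumerate traces; 144 have nonzero weight after conditioning:
  (Z=1, X=2, V=0, W=3, Y=0, U=0) weight 1/3024
  (Z=1, X=2, V=0, W=3, Y=0, U=1) weight 1/3024
  (Z=1, X=2, V=0, W=3, Y=0, U=2) weight 1/3024
  (Z=1, X=2, V=0, W=3, Y=1, U=0) weight 1/3024
  (Z=1, X=2, V=0, W=3, Y=1, U=1) weight 1/3024
  (Z=1, X=2, V=0, W=3, Y=1, U=2) weight 1/3024
  (Z=1, X=2, V=0, W=3, Y=2, U=0) weight 1/3024
  (Z=1, X=2, V=0, W=3, Y=2, U=1) weight 1/3024
  (Z=2, X=1, V=0, W=2, Y=0, U=0) weight 1/3024
  (Z=3, X=2, V=0, W=1, Y=0, U=0) weight 1/1512
  … 134 more
Group by Z:
  weight(Z=1) = 1/63
  weight(Z=2) = 1/63
  weight(Z=3) = 2/63
Total weight = 1/63 + 1/63 + 2/63 = 4/63
P(Z=1 | obs) = 1/63 / 4/63 = 1/4
P(Z=2 | obs) = 1/63 / 4/63 = 1/4
P(Z=3 | obs) = 2/63 / 4/63 = 1/2

P(Z = 2 | obs) = 1/4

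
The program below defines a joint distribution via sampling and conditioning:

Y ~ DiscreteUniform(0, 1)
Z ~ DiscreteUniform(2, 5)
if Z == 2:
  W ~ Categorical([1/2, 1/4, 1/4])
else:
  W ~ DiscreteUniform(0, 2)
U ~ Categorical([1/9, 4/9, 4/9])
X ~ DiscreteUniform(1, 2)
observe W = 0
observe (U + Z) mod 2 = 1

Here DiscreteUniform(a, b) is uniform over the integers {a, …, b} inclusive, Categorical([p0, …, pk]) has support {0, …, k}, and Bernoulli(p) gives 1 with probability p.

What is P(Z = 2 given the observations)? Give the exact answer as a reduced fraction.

Enumerate traces; 24 have nonzero weight after conditioning:
  (Y=0, Z=2, W=0, U=1, X=1) weight 1/72
  (Y=0, Z=2, W=0, U=1, X=2) weight 1/72
  (Y=0, Z=3, W=0, U=0, X=1) weight 1/432
  (Y=0, Z=3, W=0, U=0, X=2) weight 1/432
  (Y=0, Z=3, W=0, U=2, X=1) weight 1/108
  (Y=0, Z=3, W=0, U=2, X=2) weight 1/108
  (Y=0, Z=4, W=0, U=1, X=1) weight 1/108
  (Y=0, Z=4, W=0, U=1, X=2) weight 1/108
  (Y=0, Z=5, W=0, U=0, X=1) weight 1/432
  … 15 more
Group by Z:
  weight(Z=2) = 1/18
  weight(Z=3) = 5/108
  weight(Z=4) = 1/27
  weight(Z=5) = 5/108
Total weight = 1/18 + 5/108 + 1/27 + 5/108 = 5/27
P(Z=2 | obs) = 1/18 / 5/27 = 3/10
P(Z=3 | obs) = 5/108 / 5/27 = 1/4
P(Z=4 | obs) = 1/27 / 5/27 = 1/5
P(Z=5 | obs) = 5/108 / 5/27 = 1/4

P(Z = 2 | obs) = 3/10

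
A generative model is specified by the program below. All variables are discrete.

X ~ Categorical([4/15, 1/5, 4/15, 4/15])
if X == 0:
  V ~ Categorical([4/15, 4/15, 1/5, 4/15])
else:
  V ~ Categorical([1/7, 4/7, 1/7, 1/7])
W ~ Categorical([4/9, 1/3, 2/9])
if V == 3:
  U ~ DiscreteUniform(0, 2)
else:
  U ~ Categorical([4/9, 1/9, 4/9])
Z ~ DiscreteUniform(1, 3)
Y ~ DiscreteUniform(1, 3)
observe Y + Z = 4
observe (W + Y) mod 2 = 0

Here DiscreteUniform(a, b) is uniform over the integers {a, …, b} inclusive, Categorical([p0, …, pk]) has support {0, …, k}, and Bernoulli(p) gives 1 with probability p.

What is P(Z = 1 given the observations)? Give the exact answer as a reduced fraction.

P(Z = 1 | obs) = 1/4

Enumerate traces; 192 have nonzero weight after conditioning:
  (X=0, V=0, W=0, U=0, Z=2, Y=2) weight 256/164025
  (X=0, V=0, W=0, U=1, Z=2, Y=2) weight 64/164025
  (X=0, V=0, W=0, U=2, Z=2, Y=2) weight 256/164025
  (X=0, V=0, W=1, U=0, Z=1, Y=3) weight 64/54675
  (X=0, V=0, W=1, U=0, Z=3, Y=1) weight 64/54675
  (X=0, V=0, W=1, U=1, Z=1, Y=3) weight 16/54675
  (X=0, V=0, W=1, U=1, Z=3, Y=1) weight 16/54675
  (X=0, V=0, W=1, U=2, Z=1, Y=3) weight 64/54675
  … 184 more
Group by Z:
  weight(Z=1) = 1/27
  weight(Z=2) = 2/27
  weight(Z=3) = 1/27
Total weight = 1/27 + 2/27 + 1/27 = 4/27
P(Z=1 | obs) = 1/27 / 4/27 = 1/4
P(Z=2 | obs) = 2/27 / 4/27 = 1/2
P(Z=3 | obs) = 1/27 / 4/27 = 1/4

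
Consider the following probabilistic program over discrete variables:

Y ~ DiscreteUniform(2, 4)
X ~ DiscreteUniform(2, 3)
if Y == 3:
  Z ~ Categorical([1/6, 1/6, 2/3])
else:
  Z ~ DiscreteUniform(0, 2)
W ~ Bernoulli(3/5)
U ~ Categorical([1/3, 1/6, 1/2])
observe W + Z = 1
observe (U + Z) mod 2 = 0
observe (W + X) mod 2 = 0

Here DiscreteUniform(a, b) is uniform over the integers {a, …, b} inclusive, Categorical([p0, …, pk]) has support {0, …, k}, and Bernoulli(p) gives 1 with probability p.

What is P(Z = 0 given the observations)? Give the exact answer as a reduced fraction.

Enumerate traces; 9 have nonzero weight after conditioning:
  (Y=2, X=2, Z=1, W=0, U=1) weight 1/270
  (Y=2, X=3, Z=0, W=1, U=0) weight 1/90
  (Y=2, X=3, Z=0, W=1, U=2) weight 1/60
  (Y=3, X=2, Z=1, W=0, U=1) weight 1/540
  (Y=3, X=3, Z=0, W=1, U=0) weight 1/180
  (Y=3, X=3, Z=0, W=1, U=2) weight 1/120
  (Y=4, X=2, Z=1, W=0, U=1) weight 1/270
  (Y=4, X=3, Z=0, W=1, U=0) weight 1/90
  … 1 more
Group by Z:
  weight(Z=0) = 5/72
  weight(Z=1) = 1/108
Total weight = 5/72 + 1/108 = 17/216
P(Z=0 | obs) = 5/72 / 17/216 = 15/17
P(Z=1 | obs) = 1/108 / 17/216 = 2/17

P(Z = 0 | obs) = 15/17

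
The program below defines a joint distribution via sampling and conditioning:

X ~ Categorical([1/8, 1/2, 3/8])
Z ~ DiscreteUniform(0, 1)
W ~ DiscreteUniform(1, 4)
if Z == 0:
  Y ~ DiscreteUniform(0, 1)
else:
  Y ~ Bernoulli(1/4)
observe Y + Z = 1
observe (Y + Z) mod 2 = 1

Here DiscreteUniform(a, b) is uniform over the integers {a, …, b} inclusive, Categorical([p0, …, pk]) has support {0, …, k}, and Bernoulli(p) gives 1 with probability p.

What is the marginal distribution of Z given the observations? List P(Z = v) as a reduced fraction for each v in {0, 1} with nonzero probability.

P(Z=0) = 2/5, P(Z=1) = 3/5

Enumerate traces; 24 have nonzero weight after conditioning:
  (X=0, Z=0, W=1, Y=1) weight 1/128
  (X=0, Z=0, W=2, Y=1) weight 1/128
  (X=0, Z=0, W=3, Y=1) weight 1/128
  (X=0, Z=0, W=4, Y=1) weight 1/128
  (X=0, Z=1, W=1, Y=0) weight 3/256
  (X=0, Z=1, W=2, Y=0) weight 3/256
  (X=0, Z=1, W=3, Y=0) weight 3/256
  (X=0, Z=1, W=4, Y=0) weight 3/256
  … 16 more
Group by Z:
  weight(Z=0) = 1/4
  weight(Z=1) = 3/8
Total weight = 1/4 + 3/8 = 5/8
P(Z=0 | obs) = 1/4 / 5/8 = 2/5
P(Z=1 | obs) = 3/8 / 5/8 = 3/5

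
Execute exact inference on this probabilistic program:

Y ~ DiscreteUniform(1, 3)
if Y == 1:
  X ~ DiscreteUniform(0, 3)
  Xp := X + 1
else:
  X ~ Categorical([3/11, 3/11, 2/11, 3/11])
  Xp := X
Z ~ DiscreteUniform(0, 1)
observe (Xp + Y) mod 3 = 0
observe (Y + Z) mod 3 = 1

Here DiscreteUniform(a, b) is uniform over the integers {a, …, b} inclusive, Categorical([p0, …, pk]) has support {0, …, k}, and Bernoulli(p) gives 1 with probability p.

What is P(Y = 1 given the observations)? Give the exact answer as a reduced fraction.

P(Y = 1 | obs) = 11/35

Enumerate traces; 3 have nonzero weight after conditioning:
  (Y=1, X=1, Z=0) weight 1/24
  (Y=3, X=0, Z=1) weight 1/22
  (Y=3, X=3, Z=1) weight 1/22
Group by Y:
  weight(Y=1) = 1/24
  weight(Y=3) = 1/11
Total weight = 1/24 + 1/11 = 35/264
P(Y=1 | obs) = 1/24 / 35/264 = 11/35
P(Y=3 | obs) = 1/11 / 35/264 = 24/35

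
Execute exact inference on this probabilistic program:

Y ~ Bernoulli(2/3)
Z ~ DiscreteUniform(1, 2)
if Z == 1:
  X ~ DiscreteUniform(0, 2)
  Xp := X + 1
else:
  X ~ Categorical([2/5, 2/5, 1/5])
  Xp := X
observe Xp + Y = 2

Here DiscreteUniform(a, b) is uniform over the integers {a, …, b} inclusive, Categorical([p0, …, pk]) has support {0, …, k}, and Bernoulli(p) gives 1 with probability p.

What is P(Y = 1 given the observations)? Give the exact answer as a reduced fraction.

P(Y = 1 | obs) = 11/15

Enumerate traces; 4 have nonzero weight after conditioning:
  (Y=0, Z=1, X=1) weight 1/18
  (Y=0, Z=2, X=2) weight 1/30
  (Y=1, Z=1, X=0) weight 1/9
  (Y=1, Z=2, X=1) weight 2/15
Group by Y:
  weight(Y=0) = 4/45
  weight(Y=1) = 11/45
Total weight = 4/45 + 11/45 = 1/3
P(Y=0 | obs) = 4/45 / 1/3 = 4/15
P(Y=1 | obs) = 11/45 / 1/3 = 11/15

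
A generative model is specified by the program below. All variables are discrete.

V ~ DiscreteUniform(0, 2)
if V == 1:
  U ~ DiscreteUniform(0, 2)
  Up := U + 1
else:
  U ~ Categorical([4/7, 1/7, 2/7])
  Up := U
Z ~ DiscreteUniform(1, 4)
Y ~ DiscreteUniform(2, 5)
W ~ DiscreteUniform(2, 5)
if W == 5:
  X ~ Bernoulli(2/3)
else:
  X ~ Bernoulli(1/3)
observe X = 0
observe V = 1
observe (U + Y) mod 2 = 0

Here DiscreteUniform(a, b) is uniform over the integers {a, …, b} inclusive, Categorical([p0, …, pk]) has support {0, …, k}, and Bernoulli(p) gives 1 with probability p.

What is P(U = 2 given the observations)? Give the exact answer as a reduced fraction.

Enumerate traces; 96 have nonzero weight after conditioning:
  (V=1, U=0, Z=1, Y=2, W=2, X=0) weight 1/864
  (V=1, U=0, Z=1, Y=2, W=3, X=0) weight 1/864
  (V=1, U=0, Z=1, Y=2, W=4, X=0) weight 1/864
  (V=1, U=0, Z=1, Y=2, W=5, X=0) weight 1/1728
  (V=1, U=0, Z=1, Y=4, W=2, X=0) weight 1/864
  (V=1, U=0, Z=1, Y=4, W=3, X=0) weight 1/864
  (V=1, U=0, Z=1, Y=4, W=4, X=0) weight 1/864
  (V=1, U=0, Z=1, Y=4, W=5, X=0) weight 1/1728
  (V=1, U=1, Z=1, Y=3, W=2, X=0) weight 1/864
  (V=1, U=2, Z=1, Y=2, W=2, X=0) weight 1/864
  … 86 more
Group by U:
  weight(U=0) = 7/216
  weight(U=1) = 7/216
  weight(U=2) = 7/216
Total weight = 7/216 + 7/216 + 7/216 = 7/72
P(U=0 | obs) = 7/216 / 7/72 = 1/3
P(U=1 | obs) = 7/216 / 7/72 = 1/3
P(U=2 | obs) = 7/216 / 7/72 = 1/3

P(U = 2 | obs) = 1/3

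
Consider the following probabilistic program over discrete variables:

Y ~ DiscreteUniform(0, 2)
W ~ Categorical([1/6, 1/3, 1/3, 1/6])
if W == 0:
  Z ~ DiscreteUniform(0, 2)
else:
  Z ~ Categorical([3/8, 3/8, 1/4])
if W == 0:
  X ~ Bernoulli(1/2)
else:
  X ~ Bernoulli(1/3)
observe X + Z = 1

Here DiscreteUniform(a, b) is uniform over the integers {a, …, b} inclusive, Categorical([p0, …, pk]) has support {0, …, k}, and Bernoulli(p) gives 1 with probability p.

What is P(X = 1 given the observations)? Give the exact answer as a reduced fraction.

P(X = 1 | obs) = 19/53

Enumerate traces; 24 have nonzero weight after conditioning:
  (Y=0, W=0, Z=0, X=1) weight 1/108
  (Y=0, W=0, Z=1, X=0) weight 1/108
  (Y=0, W=1, Z=0, X=1) weight 1/72
  (Y=0, W=1, Z=1, X=0) weight 1/36
  (Y=0, W=2, Z=0, X=1) weight 1/72
  (Y=0, W=2, Z=1, X=0) weight 1/36
  (Y=0, W=3, Z=0, X=1) weight 1/144
  (Y=0, W=3, Z=1, X=0) weight 1/72
  … 16 more
Group by X:
  weight(X=0) = 17/72
  weight(X=1) = 19/144
Total weight = 17/72 + 19/144 = 53/144
P(X=0 | obs) = 17/72 / 53/144 = 34/53
P(X=1 | obs) = 19/144 / 53/144 = 19/53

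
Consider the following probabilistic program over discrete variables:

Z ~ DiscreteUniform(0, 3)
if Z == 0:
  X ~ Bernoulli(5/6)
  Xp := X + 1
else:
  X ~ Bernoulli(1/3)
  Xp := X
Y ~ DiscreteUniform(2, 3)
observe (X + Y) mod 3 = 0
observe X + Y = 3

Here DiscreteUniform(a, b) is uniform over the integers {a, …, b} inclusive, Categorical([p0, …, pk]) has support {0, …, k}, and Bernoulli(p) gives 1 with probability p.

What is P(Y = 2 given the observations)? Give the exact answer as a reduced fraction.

Enumerate traces; 8 have nonzero weight after conditioning:
  (Z=0, X=0, Y=3) weight 1/48
  (Z=0, X=1, Y=2) weight 5/48
  (Z=1, X=0, Y=3) weight 1/12
  (Z=1, X=1, Y=2) weight 1/24
  (Z=2, X=0, Y=3) weight 1/12
  (Z=2, X=1, Y=2) weight 1/24
  (Z=3, X=0, Y=3) weight 1/12
  (Z=3, X=1, Y=2) weight 1/24
Group by Y:
  weight(Y=2) = 11/48
  weight(Y=3) = 13/48
Total weight = 11/48 + 13/48 = 1/2
P(Y=2 | obs) = 11/48 / 1/2 = 11/24
P(Y=3 | obs) = 13/48 / 1/2 = 13/24

P(Y = 2 | obs) = 11/24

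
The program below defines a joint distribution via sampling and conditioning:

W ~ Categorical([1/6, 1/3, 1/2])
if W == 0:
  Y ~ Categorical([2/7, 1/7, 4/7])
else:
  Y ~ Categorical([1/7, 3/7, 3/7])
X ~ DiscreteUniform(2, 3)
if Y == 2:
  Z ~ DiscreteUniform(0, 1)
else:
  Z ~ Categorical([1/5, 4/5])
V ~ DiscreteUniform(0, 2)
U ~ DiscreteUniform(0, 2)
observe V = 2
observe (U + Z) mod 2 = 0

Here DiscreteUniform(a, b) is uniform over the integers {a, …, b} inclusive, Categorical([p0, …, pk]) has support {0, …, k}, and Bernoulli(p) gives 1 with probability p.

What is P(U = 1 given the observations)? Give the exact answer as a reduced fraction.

P(U = 1 | obs) = 93/187

Enumerate traces; 54 have nonzero weight after conditioning:
  (W=0, Y=0, X=2, Z=0, V=2, U=0) weight 1/1890
  (W=0, Y=0, X=2, Z=0, V=2, U=2) weight 1/1890
  (W=0, Y=0, X=2, Z=1, V=2, U=1) weight 2/945
  (W=0, Y=0, X=3, Z=0, V=2, U=0) weight 1/1890
  (W=0, Y=0, X=3, Z=0, V=2, U=2) weight 1/1890
  (W=0, Y=0, X=3, Z=1, V=2, U=1) weight 2/945
  (W=0, Y=1, X=2, Z=0, V=2, U=0) weight 1/3780
  (W=0, Y=1, X=2, Z=0, V=2, U=2) weight 1/3780
  … 46 more
Group by U:
  weight(U=0) = 47/1260
  weight(U=1) = 31/420
  weight(U=2) = 47/1260
Total weight = 47/1260 + 31/420 + 47/1260 = 187/1260
P(U=0 | obs) = 47/1260 / 187/1260 = 47/187
P(U=1 | obs) = 31/420 / 187/1260 = 93/187
P(U=2 | obs) = 47/1260 / 187/1260 = 47/187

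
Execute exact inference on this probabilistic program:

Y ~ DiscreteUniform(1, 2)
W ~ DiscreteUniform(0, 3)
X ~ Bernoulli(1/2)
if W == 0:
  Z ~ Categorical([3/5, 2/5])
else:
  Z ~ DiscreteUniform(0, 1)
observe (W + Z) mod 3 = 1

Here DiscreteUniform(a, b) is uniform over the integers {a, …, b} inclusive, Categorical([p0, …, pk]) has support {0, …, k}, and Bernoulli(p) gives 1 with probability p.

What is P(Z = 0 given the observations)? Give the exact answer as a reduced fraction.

P(Z = 0 | obs) = 5/14

Enumerate traces; 12 have nonzero weight after conditioning:
  (Y=1, W=0, X=0, Z=1) weight 1/40
  (Y=1, W=0, X=1, Z=1) weight 1/40
  (Y=1, W=1, X=0, Z=0) weight 1/32
  (Y=1, W=1, X=1, Z=0) weight 1/32
  (Y=1, W=3, X=0, Z=1) weight 1/32
  (Y=1, W=3, X=1, Z=1) weight 1/32
  (Y=2, W=0, X=0, Z=1) weight 1/40
  (Y=2, W=0, X=1, Z=1) weight 1/40
  … 4 more
Group by Z:
  weight(Z=0) = 1/8
  weight(Z=1) = 9/40
Total weight = 1/8 + 9/40 = 7/20
P(Z=0 | obs) = 1/8 / 7/20 = 5/14
P(Z=1 | obs) = 9/40 / 7/20 = 9/14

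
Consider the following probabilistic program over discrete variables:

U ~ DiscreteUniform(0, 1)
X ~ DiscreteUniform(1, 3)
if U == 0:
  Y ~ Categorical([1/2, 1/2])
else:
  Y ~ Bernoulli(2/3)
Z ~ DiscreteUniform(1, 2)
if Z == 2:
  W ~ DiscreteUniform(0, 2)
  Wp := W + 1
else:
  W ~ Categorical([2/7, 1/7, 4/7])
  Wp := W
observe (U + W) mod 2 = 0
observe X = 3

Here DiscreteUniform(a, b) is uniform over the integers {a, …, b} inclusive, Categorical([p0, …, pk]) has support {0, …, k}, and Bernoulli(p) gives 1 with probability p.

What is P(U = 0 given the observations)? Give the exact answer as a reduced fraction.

P(U = 0 | obs) = 16/21

Enumerate traces; 12 have nonzero weight after conditioning:
  (U=0, X=3, Y=0, Z=1, W=0) weight 1/84
  (U=0, X=3, Y=0, Z=1, W=2) weight 1/42
  (U=0, X=3, Y=0, Z=2, W=0) weight 1/72
  (U=0, X=3, Y=0, Z=2, W=2) weight 1/72
  (U=0, X=3, Y=1, Z=1, W=0) weight 1/84
  (U=0, X=3, Y=1, Z=1, W=2) weight 1/42
  (U=0, X=3, Y=1, Z=2, W=0) weight 1/72
  (U=0, X=3, Y=1, Z=2, W=2) weight 1/72
  (U=1, X=3, Y=0, Z=1, W=1) weight 1/252
  … 3 more
Group by U:
  weight(U=0) = 8/63
  weight(U=1) = 5/126
Total weight = 8/63 + 5/126 = 1/6
P(U=0 | obs) = 8/63 / 1/6 = 16/21
P(U=1 | obs) = 5/126 / 1/6 = 5/21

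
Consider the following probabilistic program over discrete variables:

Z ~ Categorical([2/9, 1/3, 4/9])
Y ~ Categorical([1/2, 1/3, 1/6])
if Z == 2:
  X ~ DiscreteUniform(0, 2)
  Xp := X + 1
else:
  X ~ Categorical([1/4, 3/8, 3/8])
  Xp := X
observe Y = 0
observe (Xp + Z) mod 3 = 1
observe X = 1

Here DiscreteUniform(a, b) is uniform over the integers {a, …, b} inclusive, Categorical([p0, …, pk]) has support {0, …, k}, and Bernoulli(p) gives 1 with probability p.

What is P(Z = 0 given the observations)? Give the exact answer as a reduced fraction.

Enumerate traces; 2 have nonzero weight after conditioning:
  (Z=0, Y=0, X=1) weight 1/24
  (Z=2, Y=0, X=1) weight 2/27
Group by Z:
  weight(Z=0) = 1/24
  weight(Z=2) = 2/27
Total weight = 1/24 + 2/27 = 25/216
P(Z=0 | obs) = 1/24 / 25/216 = 9/25
P(Z=2 | obs) = 2/27 / 25/216 = 16/25

P(Z = 0 | obs) = 9/25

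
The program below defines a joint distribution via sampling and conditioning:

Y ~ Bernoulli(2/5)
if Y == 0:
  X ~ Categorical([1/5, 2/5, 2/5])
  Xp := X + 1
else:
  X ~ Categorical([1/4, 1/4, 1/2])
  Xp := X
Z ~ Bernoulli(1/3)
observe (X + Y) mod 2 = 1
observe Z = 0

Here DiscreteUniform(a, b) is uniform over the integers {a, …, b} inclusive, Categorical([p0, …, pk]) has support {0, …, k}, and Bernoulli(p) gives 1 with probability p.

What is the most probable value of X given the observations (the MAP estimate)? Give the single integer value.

argmax_v P(X = v | obs) = 1

Enumerate traces; 3 have nonzero weight after conditioning:
  (Y=0, X=1, Z=0) weight 4/25
  (Y=1, X=0, Z=0) weight 1/15
  (Y=1, X=2, Z=0) weight 2/15
Group by X:
  weight(X=0) = 1/15
  weight(X=1) = 4/25
  weight(X=2) = 2/15
Total weight = 1/15 + 4/25 + 2/15 = 9/25
P(X=0 | obs) = 1/15 / 9/25 = 5/27
P(X=1 | obs) = 4/25 / 9/25 = 4/9
P(X=2 | obs) = 2/15 / 9/25 = 10/27
argmax = 1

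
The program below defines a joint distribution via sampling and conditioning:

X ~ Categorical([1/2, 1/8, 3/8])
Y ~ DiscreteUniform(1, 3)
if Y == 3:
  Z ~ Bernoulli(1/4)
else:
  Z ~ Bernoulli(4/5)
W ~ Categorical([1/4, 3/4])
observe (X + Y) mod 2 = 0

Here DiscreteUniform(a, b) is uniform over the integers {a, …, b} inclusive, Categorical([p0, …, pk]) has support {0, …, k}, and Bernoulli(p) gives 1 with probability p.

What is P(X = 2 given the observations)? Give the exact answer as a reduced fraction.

Enumerate traces; 16 have nonzero weight after conditioning:
  (X=0, Y=2, Z=0, W=0) weight 1/120
  (X=0, Y=2, Z=0, W=1) weight 1/40
  (X=0, Y=2, Z=1, W=0) weight 1/30
  (X=0, Y=2, Z=1, W=1) weight 1/10
  (X=1, Y=1, Z=0, W=0) weight 1/480
  (X=1, Y=1, Z=0, W=1) weight 1/160
  (X=1, Y=1, Z=1, W=0) weight 1/120
  (X=1, Y=1, Z=1, W=1) weight 1/40
  (X=2, Y=2, Z=0, W=0) weight 1/160
  … 7 more
Group by X:
  weight(X=0) = 1/6
  weight(X=1) = 1/12
  weight(X=2) = 1/8
Total weight = 1/6 + 1/12 + 1/8 = 3/8
P(X=0 | obs) = 1/6 / 3/8 = 4/9
P(X=1 | obs) = 1/12 / 3/8 = 2/9
P(X=2 | obs) = 1/8 / 3/8 = 1/3

P(X = 2 | obs) = 1/3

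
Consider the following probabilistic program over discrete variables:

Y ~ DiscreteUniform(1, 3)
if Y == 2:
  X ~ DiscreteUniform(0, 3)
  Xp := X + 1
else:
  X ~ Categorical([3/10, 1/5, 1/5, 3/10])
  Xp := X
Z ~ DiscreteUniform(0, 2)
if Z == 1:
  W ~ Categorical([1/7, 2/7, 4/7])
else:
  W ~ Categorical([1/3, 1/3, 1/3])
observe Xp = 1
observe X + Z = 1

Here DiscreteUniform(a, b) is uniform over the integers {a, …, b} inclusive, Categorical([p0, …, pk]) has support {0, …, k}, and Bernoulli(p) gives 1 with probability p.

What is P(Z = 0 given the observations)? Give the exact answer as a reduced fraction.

P(Z = 0 | obs) = 8/13

Enumerate traces; 9 have nonzero weight after conditioning:
  (Y=1, X=1, Z=0, W=0) weight 1/135
  (Y=1, X=1, Z=0, W=1) weight 1/135
  (Y=1, X=1, Z=0, W=2) weight 1/135
  (Y=2, X=0, Z=1, W=0) weight 1/252
  (Y=2, X=0, Z=1, W=1) weight 1/126
  (Y=2, X=0, Z=1, W=2) weight 1/63
  (Y=3, X=1, Z=0, W=0) weight 1/135
  (Y=3, X=1, Z=0, W=1) weight 1/135
  … 1 more
Group by Z:
  weight(Z=0) = 2/45
  weight(Z=1) = 1/36
Total weight = 2/45 + 1/36 = 13/180
P(Z=0 | obs) = 2/45 / 13/180 = 8/13
P(Z=1 | obs) = 1/36 / 13/180 = 5/13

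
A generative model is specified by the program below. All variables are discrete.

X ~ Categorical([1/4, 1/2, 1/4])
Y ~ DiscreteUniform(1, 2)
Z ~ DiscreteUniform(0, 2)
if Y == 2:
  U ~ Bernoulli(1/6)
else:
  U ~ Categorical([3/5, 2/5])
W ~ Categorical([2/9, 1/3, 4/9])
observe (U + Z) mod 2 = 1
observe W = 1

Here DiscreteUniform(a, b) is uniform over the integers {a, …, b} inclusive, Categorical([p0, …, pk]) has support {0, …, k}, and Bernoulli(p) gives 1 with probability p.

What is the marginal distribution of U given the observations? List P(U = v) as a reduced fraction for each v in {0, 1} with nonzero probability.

P(U=0) = 43/77, P(U=1) = 34/77

Enumerate traces; 18 have nonzero weight after conditioning:
  (X=0, Y=1, Z=0, U=1, W=1) weight 1/180
  (X=0, Y=1, Z=1, U=0, W=1) weight 1/120
  (X=0, Y=1, Z=2, U=1, W=1) weight 1/180
  (X=0, Y=2, Z=0, U=1, W=1) weight 1/432
  (X=0, Y=2, Z=1, U=0, W=1) weight 5/432
  (X=0, Y=2, Z=2, U=1, W=1) weight 1/432
  (X=1, Y=1, Z=0, U=1, W=1) weight 1/90
  (X=1, Y=1, Z=1, U=0, W=1) weight 1/60
  … 10 more
Group by U:
  weight(U=0) = 43/540
  weight(U=1) = 17/270
Total weight = 43/540 + 17/270 = 77/540
P(U=0 | obs) = 43/540 / 77/540 = 43/77
P(U=1 | obs) = 17/270 / 77/540 = 34/77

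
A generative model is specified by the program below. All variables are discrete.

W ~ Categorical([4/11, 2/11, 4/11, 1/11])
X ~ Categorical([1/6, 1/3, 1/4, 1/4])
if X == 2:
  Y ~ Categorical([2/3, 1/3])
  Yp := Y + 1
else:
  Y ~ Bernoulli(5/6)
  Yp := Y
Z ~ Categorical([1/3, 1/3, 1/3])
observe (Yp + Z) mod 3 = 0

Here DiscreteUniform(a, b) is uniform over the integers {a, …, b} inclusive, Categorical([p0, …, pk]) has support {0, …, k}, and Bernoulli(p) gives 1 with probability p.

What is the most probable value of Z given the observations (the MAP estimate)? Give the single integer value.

argmax_v P(Z = v | obs) = 2

Enumerate traces; 32 have nonzero weight after conditioning:
  (W=0, X=0, Y=0, Z=0) weight 1/297
  (W=0, X=0, Y=1, Z=2) weight 5/297
  (W=0, X=1, Y=0, Z=0) weight 2/297
  (W=0, X=1, Y=1, Z=2) weight 10/297
  (W=0, X=2, Y=0, Z=2) weight 2/99
  (W=0, X=2, Y=1, Z=1) weight 1/99
  (W=0, X=3, Y=0, Z=0) weight 1/198
  (W=0, X=3, Y=1, Z=2) weight 5/198
  … 24 more
Group by Z:
  weight(Z=0) = 1/24
  weight(Z=1) = 1/36
  weight(Z=2) = 19/72
Total weight = 1/24 + 1/36 + 19/72 = 1/3
P(Z=0 | obs) = 1/24 / 1/3 = 1/8
P(Z=1 | obs) = 1/36 / 1/3 = 1/12
P(Z=2 | obs) = 19/72 / 1/3 = 19/24
argmax = 2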